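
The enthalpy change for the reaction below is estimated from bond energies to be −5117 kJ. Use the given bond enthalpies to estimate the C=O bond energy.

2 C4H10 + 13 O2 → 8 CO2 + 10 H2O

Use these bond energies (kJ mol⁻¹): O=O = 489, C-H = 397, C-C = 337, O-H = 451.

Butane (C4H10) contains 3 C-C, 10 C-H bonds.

Let D be the C=O bond energy.
Σ(broken) = 6×337 + 20×397 + 13×489 = 16319
Σ(formed) = 16×D + 20×451 = 9020 + 16D
ΔH = Σ(broken) − Σ(formed) = (16319) − (9020 + 16D) = +7299 − 16D
Setting this equal to −5117 kJ gives 16D = 12416, so D = 776 kJ/mol.

D(C=O) ≈ 776 kJ/mol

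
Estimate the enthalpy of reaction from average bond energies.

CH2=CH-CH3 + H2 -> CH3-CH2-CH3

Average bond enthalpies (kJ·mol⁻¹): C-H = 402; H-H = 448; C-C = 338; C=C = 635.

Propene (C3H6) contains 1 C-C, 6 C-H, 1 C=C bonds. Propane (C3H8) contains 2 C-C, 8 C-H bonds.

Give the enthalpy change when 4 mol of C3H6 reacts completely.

Bonds broken (reactants):
  C-C: 1 × 338 = 338
  C-H: 6 × 402 = 2412
  C=C: 1 × 635 = 635
  H-H: 1 × 448 = 448
  Σ(broken) = 3833 kJ
Bonds formed (products):
  C-C: 2 × 338 = 676
  C-H: 8 × 402 = 3216
  Σ(formed) = 3892 kJ
ΔH = Σ(broken) − Σ(formed) = 3833 − 3892 = −59 kJ
For 4× the reaction as written: 4 × (−59) = −236 kJ

ΔH = −236 kJ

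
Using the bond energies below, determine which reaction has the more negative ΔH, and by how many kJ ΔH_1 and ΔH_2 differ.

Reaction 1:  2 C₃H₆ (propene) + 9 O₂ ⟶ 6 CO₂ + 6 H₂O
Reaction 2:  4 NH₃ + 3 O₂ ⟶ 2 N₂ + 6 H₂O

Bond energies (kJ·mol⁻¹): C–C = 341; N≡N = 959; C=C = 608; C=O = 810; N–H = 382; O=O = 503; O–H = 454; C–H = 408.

Reaction 1, by 2574 kJ

Reaction 1:
  Bonds broken (reactants):
    C–C: 2 × 341 = 682
    C–H: 12 × 408 = 4896
    C=C: 2 × 608 = 1216
    O=O: 9 × 503 = 4527
    Σ(broken) = 11321 kJ
  Bonds formed (products):
    C=O: 12 × 810 = 9720
    O–H: 12 × 454 = 5448
    Σ(formed) = 15168 kJ
  ΔH_1 = 11321 − 15168 = −3847 kJ
Reaction 2:
  Bonds broken (reactants):
    N–H: 12 × 382 = 4584
    O=O: 3 × 503 = 1509
    Σ(broken) = 6093 kJ
  Bonds formed (products):
    N≡N: 2 × 959 = 1918
    O–H: 12 × 454 = 5448
    Σ(formed) = 7366 kJ
  ΔH_2 = 6093 − 7366 = −1273 kJ
ΔH_1 − ΔH_2 = −2574 kJ, so reaction 1 has the more negative ΔH; |ΔH_1 − ΔH_2| = 2574 kJ.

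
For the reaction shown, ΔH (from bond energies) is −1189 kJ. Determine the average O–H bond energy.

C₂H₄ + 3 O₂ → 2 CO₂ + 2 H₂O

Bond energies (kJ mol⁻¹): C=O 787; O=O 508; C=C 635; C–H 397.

D(O–H) ≈ 447 kJ/mol

Let D be the O–H bond energy.
Σ(broken) = 4×397 + 1×635 + 3×508 = 3747
Σ(formed) = 4×787 + 4×D = 3148 + 4D
ΔH = Σ(broken) − Σ(formed) = (3747) − (3148 + 4D) = +599 − 4D
Setting this equal to −1189 kJ gives 4D = 1788, so D = 447 kJ/mol.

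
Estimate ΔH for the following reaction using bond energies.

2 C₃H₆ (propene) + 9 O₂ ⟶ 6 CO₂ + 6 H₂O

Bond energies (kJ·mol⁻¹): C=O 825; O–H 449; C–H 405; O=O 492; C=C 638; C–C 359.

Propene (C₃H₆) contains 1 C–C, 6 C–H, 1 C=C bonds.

Bonds broken (reactants):
  C–C: 2 × 359 = 718
  C–H: 12 × 405 = 4860
  C=C: 2 × 638 = 1276
  O=O: 9 × 492 = 4428
  Σ(broken) = 11282 kJ
Bonds formed (products):
  C=O: 12 × 825 = 9900
  O–H: 12 × 449 = 5388
  Σ(formed) = 15288 kJ
ΔH = Σ(broken) − Σ(formed) = 11282 − 15288 = −4006 kJ

ΔH ≈ −4006 kJ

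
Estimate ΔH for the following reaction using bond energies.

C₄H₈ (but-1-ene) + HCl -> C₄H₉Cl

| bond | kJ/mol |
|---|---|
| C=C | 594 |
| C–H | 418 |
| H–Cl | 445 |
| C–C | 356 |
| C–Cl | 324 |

ΔH ≈ −59 kJ

Bonds broken (reactants):
  C–C: 2 × 356 = 712
  C–H: 8 × 418 = 3344
  C=C: 1 × 594 = 594
  H–Cl: 1 × 445 = 445
  Σ(broken) = 5095 kJ
Bonds formed (products):
  C–C: 3 × 356 = 1068
  C–Cl: 1 × 324 = 324
  C–H: 9 × 418 = 3762
  Σ(formed) = 5154 kJ
ΔH = Σ(broken) − Σ(formed) = 5095 − 5154 = −59 kJ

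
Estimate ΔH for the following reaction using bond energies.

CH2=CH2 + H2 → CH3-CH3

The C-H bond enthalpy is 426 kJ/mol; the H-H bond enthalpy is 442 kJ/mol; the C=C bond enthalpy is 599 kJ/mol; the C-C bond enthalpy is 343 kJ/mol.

ΔH ≈ −154 kJ

Bonds broken (reactants):
  C-H: 4 × 426 = 1704
  C=C: 1 × 599 = 599
  H-H: 1 × 442 = 442
  Σ(broken) = 2745 kJ
Bonds formed (products):
  C-C: 1 × 343 = 343
  C-H: 6 × 426 = 2556
  Σ(formed) = 2899 kJ
ΔH = Σ(broken) − Σ(formed) = 2745 − 2899 = −154 kJ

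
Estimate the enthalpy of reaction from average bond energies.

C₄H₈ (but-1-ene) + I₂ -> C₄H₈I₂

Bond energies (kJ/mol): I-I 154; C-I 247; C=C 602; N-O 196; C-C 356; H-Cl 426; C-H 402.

ΔH ≈ −94 kJ

Bonds broken (reactants):
  C-C: 2 × 356 = 712
  C-H: 8 × 402 = 3216
  C=C: 1 × 602 = 602
  I-I: 1 × 154 = 154
  Σ(broken) = 4684 kJ
Bonds formed (products):
  C-C: 3 × 356 = 1068
  C-H: 8 × 402 = 3216
  C-I: 2 × 247 = 494
  Σ(formed) = 4778 kJ
ΔH = Σ(broken) − Σ(formed) = 4684 − 4778 = −94 kJ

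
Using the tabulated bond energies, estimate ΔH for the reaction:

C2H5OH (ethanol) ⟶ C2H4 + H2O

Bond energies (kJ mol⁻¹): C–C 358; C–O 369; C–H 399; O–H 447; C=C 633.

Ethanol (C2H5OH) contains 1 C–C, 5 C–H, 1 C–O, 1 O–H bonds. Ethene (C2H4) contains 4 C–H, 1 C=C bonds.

ΔH ≈ +46 kJ

Bonds broken (reactants):
  C–C: 1 × 358 = 358
  C–H: 5 × 399 = 1995
  C–O: 1 × 369 = 369
  O–H: 1 × 447 = 447
  Σ(broken) = 3169 kJ
Bonds formed (products):
  C–H: 4 × 399 = 1596
  C=C: 1 × 633 = 633
  O–H: 2 × 447 = 894
  Σ(formed) = 3123 kJ
ΔH = Σ(broken) − Σ(formed) = 3169 − 3123 = +46 kJ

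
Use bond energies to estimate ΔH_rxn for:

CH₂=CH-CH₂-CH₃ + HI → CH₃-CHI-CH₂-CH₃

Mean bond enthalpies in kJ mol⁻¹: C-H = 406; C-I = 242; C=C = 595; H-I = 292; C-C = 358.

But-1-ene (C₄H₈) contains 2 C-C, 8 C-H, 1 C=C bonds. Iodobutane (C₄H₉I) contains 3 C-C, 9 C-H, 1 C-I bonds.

ΔH ≈ −119 kJ

Bonds broken (reactants):
  C-C: 2 × 358 = 716
  C-H: 8 × 406 = 3248
  C=C: 1 × 595 = 595
  H-I: 1 × 292 = 292
  Σ(broken) = 4851 kJ
Bonds formed (products):
  C-C: 3 × 358 = 1074
  C-H: 9 × 406 = 3654
  C-I: 1 × 242 = 242
  Σ(formed) = 4970 kJ
ΔH = Σ(broken) − Σ(formed) = 4851 − 4970 = −119 kJ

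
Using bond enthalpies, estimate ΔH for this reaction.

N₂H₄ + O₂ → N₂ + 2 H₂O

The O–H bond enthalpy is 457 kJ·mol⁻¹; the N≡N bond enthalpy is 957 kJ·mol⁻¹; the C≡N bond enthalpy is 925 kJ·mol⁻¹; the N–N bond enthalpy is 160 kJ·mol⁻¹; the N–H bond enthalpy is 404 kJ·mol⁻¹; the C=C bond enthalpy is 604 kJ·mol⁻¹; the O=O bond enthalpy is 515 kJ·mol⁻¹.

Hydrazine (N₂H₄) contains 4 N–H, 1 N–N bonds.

ΔH ≈ −494 kJ

Bonds broken (reactants):
  N–H: 4 × 404 = 1616
  N–N: 1 × 160 = 160
  O=O: 1 × 515 = 515
  Σ(broken) = 2291 kJ
Bonds formed (products):
  N≡N: 1 × 957 = 957
  O–H: 4 × 457 = 1828
  Σ(formed) = 2785 kJ
ΔH = Σ(broken) − Σ(formed) = 2291 − 2785 = −494 kJ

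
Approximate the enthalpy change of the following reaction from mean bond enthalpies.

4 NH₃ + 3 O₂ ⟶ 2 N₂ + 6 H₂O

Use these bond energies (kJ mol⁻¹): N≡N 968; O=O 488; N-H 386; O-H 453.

Bonds broken (reactants):
  N-H: 12 × 386 = 4632
  O=O: 3 × 488 = 1464
  Σ(broken) = 6096 kJ
Bonds formed (products):
  N≡N: 2 × 968 = 1936
  O-H: 12 × 453 = 5436
  Σ(formed) = 7372 kJ
ΔH = Σ(broken) − Σ(formed) = 6096 − 7372 = −1276 kJ

ΔH ≈ −1276 kJ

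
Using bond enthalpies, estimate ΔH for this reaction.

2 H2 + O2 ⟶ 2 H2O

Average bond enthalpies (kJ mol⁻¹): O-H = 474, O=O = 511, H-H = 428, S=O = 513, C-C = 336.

Bonds broken (reactants):
  H-H: 2 × 428 = 856
  O=O: 1 × 511 = 511
  Σ(broken) = 1367 kJ
Bonds formed (products):
  O-H: 4 × 474 = 1896
  Σ(formed) = 1896 kJ
ΔH = Σ(broken) − Σ(formed) = 1367 − 1896 = −529 kJ

ΔH ≈ −529 kJ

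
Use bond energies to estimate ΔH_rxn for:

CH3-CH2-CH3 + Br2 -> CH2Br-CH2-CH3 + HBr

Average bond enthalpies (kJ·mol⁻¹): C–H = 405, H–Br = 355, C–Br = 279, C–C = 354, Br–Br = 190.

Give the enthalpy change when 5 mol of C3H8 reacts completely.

Bonds broken (reactants):
  Br–Br: 1 × 190 = 190
  C–C: 2 × 354 = 708
  C–H: 8 × 405 = 3240
  Σ(broken) = 4138 kJ
Bonds formed (products):
  C–Br: 1 × 279 = 279
  C–C: 2 × 354 = 708
  C–H: 7 × 405 = 2835
  H–Br: 1 × 355 = 355
  Σ(formed) = 4177 kJ
ΔH = Σ(broken) − Σ(formed) = 4138 − 4177 = −39 kJ
For 5× the reaction as written: 5 × (−39) = −195 kJ

ΔH = −195 kJ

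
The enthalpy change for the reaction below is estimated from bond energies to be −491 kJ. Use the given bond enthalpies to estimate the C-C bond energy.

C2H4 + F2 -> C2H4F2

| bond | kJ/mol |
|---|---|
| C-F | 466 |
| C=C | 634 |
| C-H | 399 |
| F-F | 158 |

Let D be the C-C bond energy.
Σ(broken) = 4×399 + 1×634 + 1×158 = 2388
Σ(formed) = 1×D + 2×466 + 4×399 = 2528 + D
ΔH = Σ(broken) − Σ(formed) = (2388) − (2528 + D) = −140 − D
Setting this equal to −491 kJ gives D = 351 kJ/mol.

D(C-C) ≈ 351 kJ/mol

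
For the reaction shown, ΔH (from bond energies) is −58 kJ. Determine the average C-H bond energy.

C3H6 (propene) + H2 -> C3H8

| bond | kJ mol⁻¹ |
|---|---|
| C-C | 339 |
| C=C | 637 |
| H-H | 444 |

Let D be the C-H bond energy.
Σ(broken) = 1×339 + 6×D + 1×637 + 1×444 = 1420 + 6D
Σ(formed) = 2×339 + 8×D = 678 + 8D
ΔH = Σ(broken) − Σ(formed) = (1420 + 6D) − (678 + 8D) = +742 − 2D
Setting this equal to −58 kJ gives 2D = 800, so D = 400 kJ/mol.

D(C-H) ≈ 400 kJ/mol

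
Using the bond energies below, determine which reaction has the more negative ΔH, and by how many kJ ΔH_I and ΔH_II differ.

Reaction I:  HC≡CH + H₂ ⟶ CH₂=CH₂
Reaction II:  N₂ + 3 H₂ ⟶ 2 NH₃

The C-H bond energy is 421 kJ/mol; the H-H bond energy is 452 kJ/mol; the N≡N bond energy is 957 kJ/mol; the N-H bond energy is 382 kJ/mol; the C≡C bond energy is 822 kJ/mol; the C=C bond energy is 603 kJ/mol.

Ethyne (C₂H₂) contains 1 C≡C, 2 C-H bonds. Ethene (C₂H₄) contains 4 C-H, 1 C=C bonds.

Reaction I, by 192 kJ

Reaction I:
  Bonds broken (reactants):
    C≡C: 1 × 822 = 822
    C-H: 2 × 421 = 842
    H-H: 1 × 452 = 452
    Σ(broken) = 2116 kJ
  Bonds formed (products):
    C-H: 4 × 421 = 1684
    C=C: 1 × 603 = 603
    Σ(formed) = 2287 kJ
  ΔH_I = 2116 − 2287 = −171 kJ
Reaction II:
  Bonds broken (reactants):
    H-H: 3 × 452 = 1356
    N≡N: 1 × 957 = 957
    Σ(broken) = 2313 kJ
  Bonds formed (products):
    N-H: 6 × 382 = 2292
    Σ(formed) = 2292 kJ
  ΔH_II = 2313 − 2292 = +21 kJ
ΔH_I − ΔH_II = −192 kJ, so reaction I has the more negative ΔH; |ΔH_I − ΔH_II| = 192 kJ.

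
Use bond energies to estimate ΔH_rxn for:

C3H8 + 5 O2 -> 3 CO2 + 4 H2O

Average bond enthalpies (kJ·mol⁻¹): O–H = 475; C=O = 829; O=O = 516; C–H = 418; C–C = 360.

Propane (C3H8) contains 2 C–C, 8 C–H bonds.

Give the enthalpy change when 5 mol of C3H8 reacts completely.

Bonds broken (reactants):
  C–C: 2 × 360 = 720
  C–H: 8 × 418 = 3344
  O=O: 5 × 516 = 2580
  Σ(broken) = 6644 kJ
Bonds formed (products):
  C=O: 6 × 829 = 4974
  O–H: 8 × 475 = 3800
  Σ(formed) = 8774 kJ
ΔH = Σ(broken) − Σ(formed) = 6644 − 8774 = −2130 kJ
For 5× the reaction as written: 5 × (−2130) = −10650 kJ

ΔH = −10650 kJ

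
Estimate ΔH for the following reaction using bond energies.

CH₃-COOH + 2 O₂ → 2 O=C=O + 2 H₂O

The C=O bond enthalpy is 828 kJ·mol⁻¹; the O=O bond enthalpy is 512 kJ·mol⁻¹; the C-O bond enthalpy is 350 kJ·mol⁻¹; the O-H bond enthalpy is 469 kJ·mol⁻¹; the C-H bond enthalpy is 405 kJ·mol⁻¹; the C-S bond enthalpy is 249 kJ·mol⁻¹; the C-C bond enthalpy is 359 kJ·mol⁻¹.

ΔH ≈ −943 kJ

Bonds broken (reactants):
  C-C: 1 × 359 = 359
  C-H: 3 × 405 = 1215
  C-O: 1 × 350 = 350
  C=O: 1 × 828 = 828
  O-H: 1 × 469 = 469
  O=O: 2 × 512 = 1024
  Σ(broken) = 4245 kJ
Bonds formed (products):
  C=O: 4 × 828 = 3312
  O-H: 4 × 469 = 1876
  Σ(formed) = 5188 kJ
ΔH = Σ(broken) − Σ(formed) = 4245 − 5188 = −943 kJ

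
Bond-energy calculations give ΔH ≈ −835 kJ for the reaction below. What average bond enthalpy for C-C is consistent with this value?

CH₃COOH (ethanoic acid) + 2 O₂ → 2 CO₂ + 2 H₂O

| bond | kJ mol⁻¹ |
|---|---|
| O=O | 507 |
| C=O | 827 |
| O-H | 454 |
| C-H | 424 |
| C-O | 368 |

Let D be the C-C bond energy.
Σ(broken) = 1×D + 3×424 + 1×368 + 1×827 + 1×454 + 2×507 = 3935 + D
Σ(formed) = 4×827 + 4×454 = 5124
ΔH = Σ(broken) − Σ(formed) = (3935 + D) − (5124) = −1189 + D
Setting this equal to −835 kJ gives D = 354 kJ/mol.

D(C-C) ≈ 354 kJ/mol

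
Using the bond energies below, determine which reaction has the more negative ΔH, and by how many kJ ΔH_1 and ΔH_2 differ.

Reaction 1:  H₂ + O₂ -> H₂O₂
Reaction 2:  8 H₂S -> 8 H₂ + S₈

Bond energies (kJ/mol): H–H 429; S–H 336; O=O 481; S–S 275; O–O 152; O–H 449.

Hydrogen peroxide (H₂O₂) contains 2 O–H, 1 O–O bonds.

Reaction 2, by 116 kJ

Reaction 1:
  Bonds broken (reactants):
    H–H: 1 × 429 = 429
    O=O: 1 × 481 = 481
    Σ(broken) = 910 kJ
  Bonds formed (products):
    O–H: 2 × 449 = 898
    O–O: 1 × 152 = 152
    Σ(formed) = 1050 kJ
  ΔH_1 = 910 − 1050 = −140 kJ
Reaction 2:
  Bonds broken (reactants):
    S–H: 16 × 336 = 5376
    Σ(broken) = 5376 kJ
  Bonds formed (products):
    H–H: 8 × 429 = 3432
    S–S: 8 × 275 = 2200
    Σ(formed) = 5632 kJ
  ΔH_2 = 5376 − 5632 = −256 kJ
ΔH_1 − ΔH_2 = +116 kJ, so reaction 2 has the more negative ΔH; |ΔH_1 − ΔH_2| = 116 kJ.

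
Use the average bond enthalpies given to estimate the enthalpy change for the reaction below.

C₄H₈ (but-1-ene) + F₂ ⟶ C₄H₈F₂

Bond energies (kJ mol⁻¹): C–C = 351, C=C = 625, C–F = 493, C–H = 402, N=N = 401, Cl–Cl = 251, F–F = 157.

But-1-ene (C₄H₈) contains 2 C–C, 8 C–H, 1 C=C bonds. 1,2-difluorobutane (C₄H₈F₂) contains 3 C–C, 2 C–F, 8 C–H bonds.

ΔH ≈ −555 kJ

Bonds broken (reactants):
  C–C: 2 × 351 = 702
  C–H: 8 × 402 = 3216
  C=C: 1 × 625 = 625
  F–F: 1 × 157 = 157
  Σ(broken) = 4700 kJ
Bonds formed (products):
  C–C: 3 × 351 = 1053
  C–F: 2 × 493 = 986
  C–H: 8 × 402 = 3216
  Σ(formed) = 5255 kJ
ΔH = Σ(broken) − Σ(formed) = 4700 − 5255 = −555 kJ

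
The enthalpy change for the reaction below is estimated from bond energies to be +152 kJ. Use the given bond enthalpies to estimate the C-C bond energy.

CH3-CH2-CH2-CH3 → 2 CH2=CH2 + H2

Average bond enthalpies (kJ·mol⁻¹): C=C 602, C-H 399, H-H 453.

Let D be the C-C bond energy.
Σ(broken) = 3×D + 10×399 = 3990 + 3D
Σ(formed) = 8×399 + 2×602 + 1×453 = 4849
ΔH = Σ(broken) − Σ(formed) = (3990 + 3D) − (4849) = −859 + 3D
Setting this equal to +152 kJ gives 3D = 1011, so D = 337 kJ/mol.

D(C-C) ≈ 337 kJ/mol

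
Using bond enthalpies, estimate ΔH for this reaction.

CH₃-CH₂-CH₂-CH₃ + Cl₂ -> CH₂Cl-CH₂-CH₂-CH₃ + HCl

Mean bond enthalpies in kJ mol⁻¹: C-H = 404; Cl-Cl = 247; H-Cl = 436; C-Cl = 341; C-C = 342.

ΔH ≈ −126 kJ

Bonds broken (reactants):
  C-C: 3 × 342 = 1026
  C-H: 10 × 404 = 4040
  Cl-Cl: 1 × 247 = 247
  Σ(broken) = 5313 kJ
Bonds formed (products):
  C-C: 3 × 342 = 1026
  C-Cl: 1 × 341 = 341
  C-H: 9 × 404 = 3636
  H-Cl: 1 × 436 = 436
  Σ(formed) = 5439 kJ
ΔH = Σ(broken) − Σ(formed) = 5313 − 5439 = −126 kJ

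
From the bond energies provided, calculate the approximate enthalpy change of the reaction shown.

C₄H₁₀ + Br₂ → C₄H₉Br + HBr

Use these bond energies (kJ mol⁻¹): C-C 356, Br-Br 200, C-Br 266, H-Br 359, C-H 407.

ΔH ≈ −18 kJ

Bonds broken (reactants):
  Br-Br: 1 × 200 = 200
  C-C: 3 × 356 = 1068
  C-H: 10 × 407 = 4070
  Σ(broken) = 5338 kJ
Bonds formed (products):
  C-Br: 1 × 266 = 266
  C-C: 3 × 356 = 1068
  C-H: 9 × 407 = 3663
  H-Br: 1 × 359 = 359
  Σ(formed) = 5356 kJ
ΔH = Σ(broken) − Σ(formed) = 5338 − 5356 = −18 kJ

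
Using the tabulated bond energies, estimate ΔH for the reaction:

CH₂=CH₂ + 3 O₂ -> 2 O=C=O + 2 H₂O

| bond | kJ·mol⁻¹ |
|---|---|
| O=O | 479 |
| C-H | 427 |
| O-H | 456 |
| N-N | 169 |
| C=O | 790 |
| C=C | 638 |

Bonds broken (reactants):
  C-H: 4 × 427 = 1708
  C=C: 1 × 638 = 638
  O=O: 3 × 479 = 1437
  Σ(broken) = 3783 kJ
Bonds formed (products):
  C=O: 4 × 790 = 3160
  O-H: 4 × 456 = 1824
  Σ(formed) = 4984 kJ
ΔH = Σ(broken) − Σ(formed) = 3783 − 4984 = −1201 kJ

ΔH ≈ −1201 kJ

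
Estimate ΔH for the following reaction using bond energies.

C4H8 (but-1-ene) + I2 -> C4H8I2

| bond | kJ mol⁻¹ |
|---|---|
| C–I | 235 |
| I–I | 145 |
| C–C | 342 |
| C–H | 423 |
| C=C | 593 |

Bonds broken (reactants):
  C–C: 2 × 342 = 684
  C–H: 8 × 423 = 3384
  C=C: 1 × 593 = 593
  I–I: 1 × 145 = 145
  Σ(broken) = 4806 kJ
Bonds formed (products):
  C–C: 3 × 342 = 1026
  C–H: 8 × 423 = 3384
  C–I: 2 × 235 = 470
  Σ(formed) = 4880 kJ
ΔH = Σ(broken) − Σ(formed) = 4806 − 4880 = −74 kJ

ΔH ≈ −74 kJ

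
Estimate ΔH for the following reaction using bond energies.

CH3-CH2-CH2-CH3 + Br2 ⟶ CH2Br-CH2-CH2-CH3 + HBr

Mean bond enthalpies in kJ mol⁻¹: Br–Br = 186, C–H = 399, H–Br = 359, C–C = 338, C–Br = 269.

Bonds broken (reactants):
  Br–Br: 1 × 186 = 186
  C–C: 3 × 338 = 1014
  C–H: 10 × 399 = 3990
  Σ(broken) = 5190 kJ
Bonds formed (products):
  C–Br: 1 × 269 = 269
  C–C: 3 × 338 = 1014
  C–H: 9 × 399 = 3591
  H–Br: 1 × 359 = 359
  Σ(formed) = 5233 kJ
ΔH = Σ(broken) − Σ(formed) = 5190 − 5233 = −43 kJ

ΔH ≈ −43 kJ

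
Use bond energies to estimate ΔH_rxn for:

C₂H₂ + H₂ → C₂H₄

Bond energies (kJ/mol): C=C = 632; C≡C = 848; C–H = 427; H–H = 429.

Bonds broken (reactants):
  C≡C: 1 × 848 = 848
  C–H: 2 × 427 = 854
  H–H: 1 × 429 = 429
  Σ(broken) = 2131 kJ
Bonds formed (products):
  C–H: 4 × 427 = 1708
  C=C: 1 × 632 = 632
  Σ(formed) = 2340 kJ
ΔH = Σ(broken) − Σ(formed) = 2131 − 2340 = −209 kJ

ΔH ≈ −209 kJ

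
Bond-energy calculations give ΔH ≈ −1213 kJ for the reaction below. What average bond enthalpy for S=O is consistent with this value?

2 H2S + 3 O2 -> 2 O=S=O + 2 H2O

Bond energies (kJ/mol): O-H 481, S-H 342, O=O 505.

Let D be the S=O bond energy.
Σ(broken) = 3×505 + 4×342 = 2883
Σ(formed) = 4×481 + 4×D = 1924 + 4D
ΔH = Σ(broken) − Σ(formed) = (2883) − (1924 + 4D) = +959 − 4D
Setting this equal to −1213 kJ gives 4D = 2172, so D = 543 kJ/mol.

D(S=O) ≈ 543 kJ/mol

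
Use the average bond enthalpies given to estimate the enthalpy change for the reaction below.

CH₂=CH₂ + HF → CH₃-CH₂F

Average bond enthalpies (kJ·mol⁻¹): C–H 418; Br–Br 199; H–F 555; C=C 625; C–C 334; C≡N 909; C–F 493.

Bonds broken (reactants):
  C–H: 4 × 418 = 1672
  C=C: 1 × 625 = 625
  H–F: 1 × 555 = 555
  Σ(broken) = 2852 kJ
Bonds formed (products):
  C–C: 1 × 334 = 334
  C–F: 1 × 493 = 493
  C–H: 5 × 418 = 2090
  Σ(formed) = 2917 kJ
ΔH = Σ(broken) − Σ(formed) = 2852 − 2917 = −65 kJ

ΔH ≈ −65 kJ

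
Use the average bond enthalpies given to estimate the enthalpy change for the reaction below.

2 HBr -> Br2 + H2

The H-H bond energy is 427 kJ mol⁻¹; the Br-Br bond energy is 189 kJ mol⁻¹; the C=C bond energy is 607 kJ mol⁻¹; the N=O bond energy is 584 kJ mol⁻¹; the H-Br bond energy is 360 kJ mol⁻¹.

ΔH ≈ +104 kJ

Bonds broken (reactants):
  H-Br: 2 × 360 = 720
  Σ(broken) = 720 kJ
Bonds formed (products):
  Br-Br: 1 × 189 = 189
  H-H: 1 × 427 = 427
  Σ(formed) = 616 kJ
ΔH = Σ(broken) − Σ(formed) = 720 − 616 = +104 kJ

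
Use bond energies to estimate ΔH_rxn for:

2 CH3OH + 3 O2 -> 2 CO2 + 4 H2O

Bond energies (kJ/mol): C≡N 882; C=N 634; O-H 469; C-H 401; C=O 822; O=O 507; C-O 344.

ΔH ≈ −1487 kJ

Bonds broken (reactants):
  C-H: 6 × 401 = 2406
  C-O: 2 × 344 = 688
  O-H: 2 × 469 = 938
  O=O: 3 × 507 = 1521
  Σ(broken) = 5553 kJ
Bonds formed (products):
  C=O: 4 × 822 = 3288
  O-H: 8 × 469 = 3752
  Σ(formed) = 7040 kJ
ΔH = Σ(broken) − Σ(formed) = 5553 − 7040 = −1487 kJ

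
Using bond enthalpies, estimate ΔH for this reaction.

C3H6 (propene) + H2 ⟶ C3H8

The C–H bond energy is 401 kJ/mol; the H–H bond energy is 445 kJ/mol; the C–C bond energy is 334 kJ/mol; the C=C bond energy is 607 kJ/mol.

ΔH ≈ −84 kJ

Bonds broken (reactants):
  C–C: 1 × 334 = 334
  C–H: 6 × 401 = 2406
  C=C: 1 × 607 = 607
  H–H: 1 × 445 = 445
  Σ(broken) = 3792 kJ
Bonds formed (products):
  C–C: 2 × 334 = 668
  C–H: 8 × 401 = 3208
  Σ(formed) = 3876 kJ
ΔH = Σ(broken) − Σ(formed) = 3792 − 3876 = −84 kJ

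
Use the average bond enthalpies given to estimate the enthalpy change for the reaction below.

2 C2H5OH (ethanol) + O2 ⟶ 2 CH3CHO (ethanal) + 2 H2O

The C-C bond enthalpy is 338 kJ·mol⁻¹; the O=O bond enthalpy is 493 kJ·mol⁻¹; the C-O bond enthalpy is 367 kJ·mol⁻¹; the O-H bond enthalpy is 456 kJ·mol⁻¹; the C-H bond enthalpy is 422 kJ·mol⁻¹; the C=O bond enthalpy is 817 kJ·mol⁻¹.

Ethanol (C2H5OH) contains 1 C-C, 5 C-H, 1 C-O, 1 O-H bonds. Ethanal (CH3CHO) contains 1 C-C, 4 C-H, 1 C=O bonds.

ΔH ≈ −475 kJ

Bonds broken (reactants):
  C-C: 2 × 338 = 676
  C-H: 10 × 422 = 4220
  C-O: 2 × 367 = 734
  O-H: 2 × 456 = 912
  O=O: 1 × 493 = 493
  Σ(broken) = 7035 kJ
Bonds formed (products):
  C-C: 2 × 338 = 676
  C-H: 8 × 422 = 3376
  C=O: 2 × 817 = 1634
  O-H: 4 × 456 = 1824
  Σ(formed) = 7510 kJ
ΔH = Σ(broken) − Σ(formed) = 7035 − 7510 = −475 kJ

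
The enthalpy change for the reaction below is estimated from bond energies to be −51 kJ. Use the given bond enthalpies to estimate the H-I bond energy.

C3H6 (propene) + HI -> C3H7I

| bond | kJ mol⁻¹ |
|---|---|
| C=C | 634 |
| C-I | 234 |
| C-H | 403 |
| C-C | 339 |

Let D be the H-I bond energy.
Σ(broken) = 1×339 + 6×403 + 1×634 + 1×D = 3391 + D
Σ(formed) = 2×339 + 7×403 + 1×234 = 3733
ΔH = Σ(broken) − Σ(formed) = (3391 + D) − (3733) = −342 + D
Setting this equal to −51 kJ gives D = 291 kJ/mol.

D(H-I) ≈ 291 kJ/mol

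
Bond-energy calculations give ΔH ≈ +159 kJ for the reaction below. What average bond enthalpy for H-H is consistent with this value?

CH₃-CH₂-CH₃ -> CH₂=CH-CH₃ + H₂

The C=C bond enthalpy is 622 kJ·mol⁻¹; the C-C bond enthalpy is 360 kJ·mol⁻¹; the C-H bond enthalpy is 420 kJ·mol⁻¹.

D(H-H) ≈ 419 kJ/mol

Let D be the H-H bond energy.
Σ(broken) = 2×360 + 8×420 = 4080
Σ(formed) = 1×360 + 6×420 + 1×622 + 1×D = 3502 + D
ΔH = Σ(broken) − Σ(formed) = (4080) − (3502 + D) = +578 − D
Setting this equal to +159 kJ gives D = 419 kJ/mol.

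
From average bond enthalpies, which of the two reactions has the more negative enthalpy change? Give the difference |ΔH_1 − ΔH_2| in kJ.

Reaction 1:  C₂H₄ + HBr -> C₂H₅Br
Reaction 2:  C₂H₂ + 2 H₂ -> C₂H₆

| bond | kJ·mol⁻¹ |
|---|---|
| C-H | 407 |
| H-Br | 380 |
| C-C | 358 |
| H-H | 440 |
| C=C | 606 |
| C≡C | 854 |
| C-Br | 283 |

Reaction 1:
  Bonds broken (reactants):
    C-H: 4 × 407 = 1628
    C=C: 1 × 606 = 606
    H-Br: 1 × 380 = 380
    Σ(broken) = 2614 kJ
  Bonds formed (products):
    C-Br: 1 × 283 = 283
    C-C: 1 × 358 = 358
    C-H: 5 × 407 = 2035
    Σ(formed) = 2676 kJ
  ΔH_1 = 2614 − 2676 = −62 kJ
Reaction 2:
  Bonds broken (reactants):
    C≡C: 1 × 854 = 854
    C-H: 2 × 407 = 814
    H-H: 2 × 440 = 880
    Σ(broken) = 2548 kJ
  Bonds formed (products):
    C-C: 1 × 358 = 358
    C-H: 6 × 407 = 2442
    Σ(formed) = 2800 kJ
  ΔH_2 = 2548 − 2800 = −252 kJ
ΔH_1 − ΔH_2 = +190 kJ, so reaction 2 has the more negative ΔH; |ΔH_1 − ΔH_2| = 190 kJ.

Reaction 2, by 190 kJ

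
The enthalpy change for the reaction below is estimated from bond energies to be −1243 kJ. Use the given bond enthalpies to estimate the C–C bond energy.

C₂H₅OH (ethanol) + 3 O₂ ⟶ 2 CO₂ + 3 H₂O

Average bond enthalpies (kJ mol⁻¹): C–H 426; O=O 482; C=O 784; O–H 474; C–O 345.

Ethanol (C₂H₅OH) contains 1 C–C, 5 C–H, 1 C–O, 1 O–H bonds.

D(C–C) ≈ 342 kJ/mol

Let D be the C–C bond energy.
Σ(broken) = 1×D + 5×426 + 1×345 + 1×474 + 3×482 = 4395 + D
Σ(formed) = 4×784 + 6×474 = 5980
ΔH = Σ(broken) − Σ(formed) = (4395 + D) − (5980) = −1585 + D
Setting this equal to −1243 kJ gives D = 342 kJ/mol.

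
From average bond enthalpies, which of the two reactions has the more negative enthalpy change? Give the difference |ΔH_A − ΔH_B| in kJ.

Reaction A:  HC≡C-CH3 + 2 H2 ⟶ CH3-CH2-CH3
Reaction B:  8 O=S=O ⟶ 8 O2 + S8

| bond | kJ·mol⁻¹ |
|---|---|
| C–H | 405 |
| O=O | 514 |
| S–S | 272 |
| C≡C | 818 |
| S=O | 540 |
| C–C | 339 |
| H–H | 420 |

Reaction A, by 2653 kJ

Reaction A:
  Bonds broken (reactants):
    C≡C: 1 × 818 = 818
    C–C: 1 × 339 = 339
    C–H: 4 × 405 = 1620
    H–H: 2 × 420 = 840
    Σ(broken) = 3617 kJ
  Bonds formed (products):
    C–C: 2 × 339 = 678
    C–H: 8 × 405 = 3240
    Σ(formed) = 3918 kJ
  ΔH_A = 3617 − 3918 = −301 kJ
Reaction B:
  Bonds broken (reactants):
    S=O: 16 × 540 = 8640
    Σ(broken) = 8640 kJ
  Bonds formed (products):
    O=O: 8 × 514 = 4112
    S–S: 8 × 272 = 2176
    Σ(formed) = 6288 kJ
  ΔH_B = 8640 − 6288 = +2352 kJ
ΔH_A − ΔH_B = −2653 kJ, so reaction A has the more negative ΔH; |ΔH_A − ΔH_B| = 2653 kJ.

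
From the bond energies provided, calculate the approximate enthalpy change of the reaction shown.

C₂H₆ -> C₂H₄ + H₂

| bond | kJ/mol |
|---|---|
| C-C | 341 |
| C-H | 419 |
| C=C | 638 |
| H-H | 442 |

Bonds broken (reactants):
  C-C: 1 × 341 = 341
  C-H: 6 × 419 = 2514
  Σ(broken) = 2855 kJ
Bonds formed (products):
  C-H: 4 × 419 = 1676
  C=C: 1 × 638 = 638
  H-H: 1 × 442 = 442
  Σ(formed) = 2756 kJ
ΔH = Σ(broken) − Σ(formed) = 2855 − 2756 = +99 kJ

ΔH ≈ +99 kJ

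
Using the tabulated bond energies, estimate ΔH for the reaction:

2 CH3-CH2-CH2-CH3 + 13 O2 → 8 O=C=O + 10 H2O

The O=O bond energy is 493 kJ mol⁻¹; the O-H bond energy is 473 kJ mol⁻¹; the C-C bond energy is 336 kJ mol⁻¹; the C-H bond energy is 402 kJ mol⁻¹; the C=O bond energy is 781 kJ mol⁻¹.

ΔH ≈ −5491 kJ

Bonds broken (reactants):
  C-C: 6 × 336 = 2016
  C-H: 20 × 402 = 8040
  O=O: 13 × 493 = 6409
  Σ(broken) = 16465 kJ
Bonds formed (products):
  C=O: 16 × 781 = 12496
  O-H: 20 × 473 = 9460
  Σ(formed) = 21956 kJ
ΔH = Σ(broken) − Σ(formed) = 16465 − 21956 = −5491 kJ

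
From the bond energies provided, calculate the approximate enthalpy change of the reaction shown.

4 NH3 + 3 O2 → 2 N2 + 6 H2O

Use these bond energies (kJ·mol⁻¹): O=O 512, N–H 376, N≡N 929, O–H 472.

ΔH ≈ −1474 kJ

Bonds broken (reactants):
  N–H: 12 × 376 = 4512
  O=O: 3 × 512 = 1536
  Σ(broken) = 6048 kJ
Bonds formed (products):
  N≡N: 2 × 929 = 1858
  O–H: 12 × 472 = 5664
  Σ(formed) = 7522 kJ
ΔH = Σ(broken) − Σ(formed) = 6048 − 7522 = −1474 kJ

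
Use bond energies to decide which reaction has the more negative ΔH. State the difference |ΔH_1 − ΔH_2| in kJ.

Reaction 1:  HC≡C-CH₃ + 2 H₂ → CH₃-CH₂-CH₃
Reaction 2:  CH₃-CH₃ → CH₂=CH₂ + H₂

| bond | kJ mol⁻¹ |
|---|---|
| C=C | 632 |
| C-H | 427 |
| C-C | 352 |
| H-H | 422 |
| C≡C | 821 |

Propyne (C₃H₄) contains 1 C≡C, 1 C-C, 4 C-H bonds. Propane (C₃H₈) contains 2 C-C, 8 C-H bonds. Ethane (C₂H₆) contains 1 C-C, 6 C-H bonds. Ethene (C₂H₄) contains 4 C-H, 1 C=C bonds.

Reaction 1:
  Bonds broken (reactants):
    C≡C: 1 × 821 = 821
    C-C: 1 × 352 = 352
    C-H: 4 × 427 = 1708
    H-H: 2 × 422 = 844
    Σ(broken) = 3725 kJ
  Bonds formed (products):
    C-C: 2 × 352 = 704
    C-H: 8 × 427 = 3416
    Σ(formed) = 4120 kJ
  ΔH_1 = 3725 − 4120 = −395 kJ
Reaction 2:
  Bonds broken (reactants):
    C-C: 1 × 352 = 352
    C-H: 6 × 427 = 2562
    Σ(broken) = 2914 kJ
  Bonds formed (products):
    C-H: 4 × 427 = 1708
    C=C: 1 × 632 = 632
    H-H: 1 × 422 = 422
    Σ(formed) = 2762 kJ
  ΔH_2 = 2914 − 2762 = +152 kJ
ΔH_1 − ΔH_2 = −547 kJ, so reaction 1 has the more negative ΔH; |ΔH_1 − ΔH_2| = 547 kJ.

Reaction 1, by 547 kJ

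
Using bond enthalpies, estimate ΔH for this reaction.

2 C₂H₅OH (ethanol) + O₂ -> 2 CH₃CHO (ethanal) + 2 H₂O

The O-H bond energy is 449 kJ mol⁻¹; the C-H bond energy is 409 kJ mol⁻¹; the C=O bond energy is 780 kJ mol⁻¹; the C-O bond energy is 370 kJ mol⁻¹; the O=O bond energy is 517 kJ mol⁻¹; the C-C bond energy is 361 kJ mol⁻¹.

Bonds broken (reactants):
  C-C: 2 × 361 = 722
  C-H: 10 × 409 = 4090
  C-O: 2 × 370 = 740
  O-H: 2 × 449 = 898
  O=O: 1 × 517 = 517
  Σ(broken) = 6967 kJ
Bonds formed (products):
  C-C: 2 × 361 = 722
  C-H: 8 × 409 = 3272
  C=O: 2 × 780 = 1560
  O-H: 4 × 449 = 1796
  Σ(formed) = 7350 kJ
ΔH = Σ(broken) − Σ(formed) = 6967 − 7350 = −383 kJ

ΔH ≈ −383 kJ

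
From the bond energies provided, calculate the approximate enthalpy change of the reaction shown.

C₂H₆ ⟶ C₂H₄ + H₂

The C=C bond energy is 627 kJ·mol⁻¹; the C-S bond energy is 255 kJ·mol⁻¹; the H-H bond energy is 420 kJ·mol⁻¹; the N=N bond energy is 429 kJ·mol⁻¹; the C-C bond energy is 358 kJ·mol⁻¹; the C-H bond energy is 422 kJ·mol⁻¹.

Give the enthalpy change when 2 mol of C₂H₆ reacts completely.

ΔH = +310 kJ

Bonds broken (reactants):
  C-C: 1 × 358 = 358
  C-H: 6 × 422 = 2532
  Σ(broken) = 2890 kJ
Bonds formed (products):
  C-H: 4 × 422 = 1688
  C=C: 1 × 627 = 627
  H-H: 1 × 420 = 420
  Σ(formed) = 2735 kJ
ΔH = Σ(broken) − Σ(formed) = 2890 − 2735 = +155 kJ
For 2× the reaction as written: 2 × (+155) = +310 kJ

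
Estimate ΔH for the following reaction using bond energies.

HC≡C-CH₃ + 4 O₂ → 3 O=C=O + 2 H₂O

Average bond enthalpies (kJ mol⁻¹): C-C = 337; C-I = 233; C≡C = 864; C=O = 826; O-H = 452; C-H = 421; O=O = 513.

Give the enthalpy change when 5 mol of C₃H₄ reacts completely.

ΔH = −9135 kJ

Bonds broken (reactants):
  C≡C: 1 × 864 = 864
  C-C: 1 × 337 = 337
  C-H: 4 × 421 = 1684
  O=O: 4 × 513 = 2052
  Σ(broken) = 4937 kJ
Bonds formed (products):
  C=O: 6 × 826 = 4956
  O-H: 4 × 452 = 1808
  Σ(formed) = 6764 kJ
ΔH = Σ(broken) − Σ(formed) = 4937 − 6764 = −1827 kJ
For 5× the reaction as written: 5 × (−1827) = −9135 kJ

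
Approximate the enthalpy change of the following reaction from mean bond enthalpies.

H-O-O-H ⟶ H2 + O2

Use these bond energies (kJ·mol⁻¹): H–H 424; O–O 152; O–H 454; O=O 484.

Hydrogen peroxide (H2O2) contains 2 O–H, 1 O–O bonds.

ΔH ≈ +152 kJ

Bonds broken (reactants):
  O–H: 2 × 454 = 908
  O–O: 1 × 152 = 152
  Σ(broken) = 1060 kJ
Bonds formed (products):
  H–H: 1 × 424 = 424
  O=O: 1 × 484 = 484
  Σ(formed) = 908 kJ
ΔH = Σ(broken) − Σ(formed) = 1060 − 908 = +152 kJ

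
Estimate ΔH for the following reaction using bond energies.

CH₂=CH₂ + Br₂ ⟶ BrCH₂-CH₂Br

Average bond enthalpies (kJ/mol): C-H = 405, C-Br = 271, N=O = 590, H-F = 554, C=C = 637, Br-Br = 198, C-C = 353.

Bonds broken (reactants):
  Br-Br: 1 × 198 = 198
  C-H: 4 × 405 = 1620
  C=C: 1 × 637 = 637
  Σ(broken) = 2455 kJ
Bonds formed (products):
  C-Br: 2 × 271 = 542
  C-C: 1 × 353 = 353
  C-H: 4 × 405 = 1620
  Σ(formed) = 2515 kJ
ΔH = Σ(broken) − Σ(formed) = 2455 − 2515 = −60 kJ

ΔH ≈ −60 kJ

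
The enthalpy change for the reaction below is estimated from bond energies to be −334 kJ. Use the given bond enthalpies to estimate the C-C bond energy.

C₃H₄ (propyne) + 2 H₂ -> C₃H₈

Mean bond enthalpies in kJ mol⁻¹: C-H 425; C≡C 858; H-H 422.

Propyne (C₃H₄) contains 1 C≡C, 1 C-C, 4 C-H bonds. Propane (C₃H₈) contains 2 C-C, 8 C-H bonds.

D(C-C) ≈ 336 kJ/mol

Let D be the C-C bond energy.
Σ(broken) = 1×858 + 1×D + 4×425 + 2×422 = 3402 + D
Σ(formed) = 2×D + 8×425 = 3400 + 2D
ΔH = Σ(broken) − Σ(formed) = (3402 + D) − (3400 + 2D) = +2 − D
Setting this equal to −334 kJ gives D = 336 kJ/mol.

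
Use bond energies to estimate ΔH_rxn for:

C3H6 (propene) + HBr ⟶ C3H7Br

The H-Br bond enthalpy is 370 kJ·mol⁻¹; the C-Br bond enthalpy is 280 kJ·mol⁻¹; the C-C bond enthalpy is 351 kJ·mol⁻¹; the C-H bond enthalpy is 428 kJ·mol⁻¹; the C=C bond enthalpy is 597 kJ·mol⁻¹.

Bonds broken (reactants):
  C-C: 1 × 351 = 351
  C-H: 6 × 428 = 2568
  C=C: 1 × 597 = 597
  H-Br: 1 × 370 = 370
  Σ(broken) = 3886 kJ
Bonds formed (products):
  C-Br: 1 × 280 = 280
  C-C: 2 × 351 = 702
  C-H: 7 × 428 = 2996
  Σ(formed) = 3978 kJ
ΔH = Σ(broken) − Σ(formed) = 3886 − 3978 = −92 kJ

ΔH ≈ −92 kJ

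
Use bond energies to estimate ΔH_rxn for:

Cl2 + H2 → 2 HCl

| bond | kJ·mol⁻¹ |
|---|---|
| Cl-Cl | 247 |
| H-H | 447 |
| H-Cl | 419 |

ΔH ≈ −144 kJ

Bonds broken (reactants):
  Cl-Cl: 1 × 247 = 247
  H-H: 1 × 447 = 447
  Σ(broken) = 694 kJ
Bonds formed (products):
  H-Cl: 2 × 419 = 838
  Σ(formed) = 838 kJ
ΔH = Σ(broken) − Σ(formed) = 694 − 838 = −144 kJ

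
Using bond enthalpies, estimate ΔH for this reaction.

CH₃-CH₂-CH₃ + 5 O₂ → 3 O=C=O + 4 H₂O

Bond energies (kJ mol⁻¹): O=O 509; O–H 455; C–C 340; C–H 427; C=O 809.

Bonds broken (reactants):
  C–C: 2 × 340 = 680
  C–H: 8 × 427 = 3416
  O=O: 5 × 509 = 2545
  Σ(broken) = 6641 kJ
Bonds formed (products):
  C=O: 6 × 809 = 4854
  O–H: 8 × 455 = 3640
  Σ(formed) = 8494 kJ
ΔH = Σ(broken) − Σ(formed) = 6641 − 8494 = −1853 kJ

ΔH ≈ −1853 kJ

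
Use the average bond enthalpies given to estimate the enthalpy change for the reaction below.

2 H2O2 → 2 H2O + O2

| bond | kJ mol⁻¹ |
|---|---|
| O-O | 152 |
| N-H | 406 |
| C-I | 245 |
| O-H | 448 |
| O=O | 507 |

ΔH ≈ −203 kJ

Bonds broken (reactants):
  O-H: 4 × 448 = 1792
  O-O: 2 × 152 = 304
  Σ(broken) = 2096 kJ
Bonds formed (products):
  O-H: 4 × 448 = 1792
  O=O: 1 × 507 = 507
  Σ(formed) = 2299 kJ
ΔH = Σ(broken) − Σ(formed) = 2096 − 2299 = −203 kJ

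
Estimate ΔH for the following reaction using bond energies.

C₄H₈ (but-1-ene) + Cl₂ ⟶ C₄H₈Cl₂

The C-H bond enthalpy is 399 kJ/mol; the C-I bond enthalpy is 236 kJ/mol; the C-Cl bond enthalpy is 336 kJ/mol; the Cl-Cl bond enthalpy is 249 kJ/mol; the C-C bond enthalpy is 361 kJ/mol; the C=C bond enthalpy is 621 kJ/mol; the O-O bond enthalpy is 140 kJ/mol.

Bonds broken (reactants):
  C-C: 2 × 361 = 722
  C-H: 8 × 399 = 3192
  C=C: 1 × 621 = 621
  Cl-Cl: 1 × 249 = 249
  Σ(broken) = 4784 kJ
Bonds formed (products):
  C-C: 3 × 361 = 1083
  C-Cl: 2 × 336 = 672
  C-H: 8 × 399 = 3192
  Σ(formed) = 4947 kJ
ΔH = Σ(broken) − Σ(formed) = 4784 − 4947 = −163 kJ

ΔH ≈ −163 kJ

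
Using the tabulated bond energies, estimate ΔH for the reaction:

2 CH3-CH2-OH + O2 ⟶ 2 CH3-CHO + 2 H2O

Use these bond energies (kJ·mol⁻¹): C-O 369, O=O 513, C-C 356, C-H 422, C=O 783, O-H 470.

Bonds broken (reactants):
  C-C: 2 × 356 = 712
  C-H: 10 × 422 = 4220
  C-O: 2 × 369 = 738
  O-H: 2 × 470 = 940
  O=O: 1 × 513 = 513
  Σ(broken) = 7123 kJ
Bonds formed (products):
  C-C: 2 × 356 = 712
  C-H: 8 × 422 = 3376
  C=O: 2 × 783 = 1566
  O-H: 4 × 470 = 1880
  Σ(formed) = 7534 kJ
ΔH = Σ(broken) − Σ(formed) = 7123 − 7534 = −411 kJ

ΔH ≈ −411 kJ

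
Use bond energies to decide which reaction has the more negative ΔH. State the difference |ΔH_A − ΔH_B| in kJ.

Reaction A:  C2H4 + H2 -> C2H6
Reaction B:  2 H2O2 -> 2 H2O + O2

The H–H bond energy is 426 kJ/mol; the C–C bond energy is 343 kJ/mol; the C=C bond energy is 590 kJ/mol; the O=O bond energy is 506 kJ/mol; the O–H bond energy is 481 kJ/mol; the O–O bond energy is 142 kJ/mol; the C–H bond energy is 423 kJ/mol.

Reaction A:
  Bonds broken (reactants):
    C–H: 4 × 423 = 1692
    C=C: 1 × 590 = 590
    H–H: 1 × 426 = 426
    Σ(broken) = 2708 kJ
  Bonds formed (products):
    C–C: 1 × 343 = 343
    C–H: 6 × 423 = 2538
    Σ(formed) = 2881 kJ
  ΔH_A = 2708 − 2881 = −173 kJ
Reaction B:
  Bonds broken (reactants):
    O–H: 4 × 481 = 1924
    O–O: 2 × 142 = 284
    Σ(broken) = 2208 kJ
  Bonds formed (products):
    O–H: 4 × 481 = 1924
    O=O: 1 × 506 = 506
    Σ(formed) = 2430 kJ
  ΔH_B = 2208 − 2430 = −222 kJ
ΔH_A − ΔH_B = +49 kJ, so reaction B has the more negative ΔH; |ΔH_A − ΔH_B| = 49 kJ.

Reaction B, by 49 kJ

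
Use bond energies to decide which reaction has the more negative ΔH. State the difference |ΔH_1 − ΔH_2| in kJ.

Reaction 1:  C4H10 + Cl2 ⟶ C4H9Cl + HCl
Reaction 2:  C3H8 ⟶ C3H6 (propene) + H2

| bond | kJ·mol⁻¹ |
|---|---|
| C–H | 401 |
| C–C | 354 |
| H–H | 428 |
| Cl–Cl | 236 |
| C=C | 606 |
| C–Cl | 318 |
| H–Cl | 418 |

Reaction 1:
  Bonds broken (reactants):
    C–C: 3 × 354 = 1062
    C–H: 10 × 401 = 4010
    Cl–Cl: 1 × 236 = 236
    Σ(broken) = 5308 kJ
  Bonds formed (products):
    C–C: 3 × 354 = 1062
    C–Cl: 1 × 318 = 318
    C–H: 9 × 401 = 3609
    H–Cl: 1 × 418 = 418
    Σ(formed) = 5407 kJ
  ΔH_1 = 5308 − 5407 = −99 kJ
Reaction 2:
  Bonds broken (reactants):
    C–C: 2 × 354 = 708
    C–H: 8 × 401 = 3208
    Σ(broken) = 3916 kJ
  Bonds formed (products):
    C–C: 1 × 354 = 354
    C–H: 6 × 401 = 2406
    C=C: 1 × 606 = 606
    H–H: 1 × 428 = 428
    Σ(formed) = 3794 kJ
  ΔH_2 = 3916 − 3794 = +122 kJ
ΔH_1 − ΔH_2 = −221 kJ, so reaction 1 has the more negative ΔH; |ΔH_1 − ΔH_2| = 221 kJ.

Reaction 1, by 221 kJ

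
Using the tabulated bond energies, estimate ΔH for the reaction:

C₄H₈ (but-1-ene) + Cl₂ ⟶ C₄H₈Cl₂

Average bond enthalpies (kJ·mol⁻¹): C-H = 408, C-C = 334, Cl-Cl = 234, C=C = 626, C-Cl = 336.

ΔH ≈ −146 kJ

Bonds broken (reactants):
  C-C: 2 × 334 = 668
  C-H: 8 × 408 = 3264
  C=C: 1 × 626 = 626
  Cl-Cl: 1 × 234 = 234
  Σ(broken) = 4792 kJ
Bonds formed (products):
  C-C: 3 × 334 = 1002
  C-Cl: 2 × 336 = 672
  C-H: 8 × 408 = 3264
  Σ(formed) = 4938 kJ
ΔH = Σ(broken) − Σ(formed) = 4792 − 4938 = −146 kJ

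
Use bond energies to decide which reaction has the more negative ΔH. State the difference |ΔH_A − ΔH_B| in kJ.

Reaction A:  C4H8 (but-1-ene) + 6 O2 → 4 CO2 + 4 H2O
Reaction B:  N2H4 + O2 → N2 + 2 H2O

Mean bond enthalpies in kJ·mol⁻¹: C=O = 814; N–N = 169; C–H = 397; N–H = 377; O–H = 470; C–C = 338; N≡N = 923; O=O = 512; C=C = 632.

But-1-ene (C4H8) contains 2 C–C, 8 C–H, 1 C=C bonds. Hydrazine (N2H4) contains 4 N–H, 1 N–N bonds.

Reaction A, by 2102 kJ

Reaction A:
  Bonds broken (reactants):
    C–C: 2 × 338 = 676
    C–H: 8 × 397 = 3176
    C=C: 1 × 632 = 632
    O=O: 6 × 512 = 3072
    Σ(broken) = 7556 kJ
  Bonds formed (products):
    C=O: 8 × 814 = 6512
    O–H: 8 × 470 = 3760
    Σ(formed) = 10272 kJ
  ΔH_A = 7556 − 10272 = −2716 kJ
Reaction B:
  Bonds broken (reactants):
    N–H: 4 × 377 = 1508
    N–N: 1 × 169 = 169
    O=O: 1 × 512 = 512
    Σ(broken) = 2189 kJ
  Bonds formed (products):
    N≡N: 1 × 923 = 923
    O–H: 4 × 470 = 1880
    Σ(formed) = 2803 kJ
  ΔH_B = 2189 − 2803 = −614 kJ
ΔH_A − ΔH_B = −2102 kJ, so reaction A has the more negative ΔH; |ΔH_A − ΔH_B| = 2102 kJ.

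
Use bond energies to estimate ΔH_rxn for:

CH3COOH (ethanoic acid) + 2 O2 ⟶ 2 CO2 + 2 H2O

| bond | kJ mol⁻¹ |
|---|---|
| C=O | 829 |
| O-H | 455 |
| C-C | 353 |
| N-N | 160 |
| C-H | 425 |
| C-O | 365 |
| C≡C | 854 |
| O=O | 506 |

ΔH ≈ −847 kJ

Bonds broken (reactants):
  C-C: 1 × 353 = 353
  C-H: 3 × 425 = 1275
  C-O: 1 × 365 = 365
  C=O: 1 × 829 = 829
  O-H: 1 × 455 = 455
  O=O: 2 × 506 = 1012
  Σ(broken) = 4289 kJ
Bonds formed (products):
  C=O: 4 × 829 = 3316
  O-H: 4 × 455 = 1820
  Σ(formed) = 5136 kJ
ΔH = Σ(broken) − Σ(formed) = 4289 − 5136 = −847 kJ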